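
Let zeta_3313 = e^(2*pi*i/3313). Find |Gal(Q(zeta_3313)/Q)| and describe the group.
|Gal(Q(zeta_3313)/Q)| = phi(3313) = 3312; group ≅ (Z/3313Z)^* ≅ Z/3312Z

The n-th cyclotomic polynomial Φ_3313(x) is the minimal polynomial of zeta_3313 over Q and has degree phi(3313) = 3312. So Q(zeta_3313) is a degree-3312 Galois extension with Galois group (Z/3313Z)^*. (Z/3313Z)^* is cyclic since 3313 is an odd prime power (or 4). Hence Gal(Q(zeta_3313)/Q) ≅ Z/3312Z.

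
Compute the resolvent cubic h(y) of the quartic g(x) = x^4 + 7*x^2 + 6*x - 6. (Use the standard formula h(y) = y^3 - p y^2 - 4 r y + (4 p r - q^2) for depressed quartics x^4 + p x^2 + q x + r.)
h(y) = y^3 - 7*y^2 + 24*y - 204

Identify coefficients: p = 7, q = 6, r = -6.
Plug into h(y) = y^3 - p y^2 - 4 r y + (4 p r - q^2):
  h(y) = y^3 - (7) y^2 - 4*(-6) y + (4*(7)*(-6) - (6)^2)
       = y^3 + (-7) y^2 + (24) y + (-204).
Simplifying: h(y) = y^3 - 7*y^2 + 24*y - 204.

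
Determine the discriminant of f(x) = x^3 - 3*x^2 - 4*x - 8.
Δ = -3920

For x^3 + a x^2 + b x + c the discriminant is Δ = 18 a b c - 4 a^3 c + a^2 b^2 - 4 b^3 - 27 c^2.
Plug a = -3, b = -4, c = -8:
  18*(-3)*(-4)*(-8) - 4*(-3)^3*(-8) + (-3)^2*(-4)^2 - 4*(-4)^3 - 27*(-8)^2
  = -1728 + (-864) + 144 + (256) + (-1728)
  = -3920.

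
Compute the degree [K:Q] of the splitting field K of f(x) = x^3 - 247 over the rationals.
[K:Q] = 6

x^3 - 247 has one real root r = 247^(1/3) and two complex roots r*zeta_3, r*zeta_3^2 where zeta_3 = e^(2*pi*i/3). The splitting field is Q(r, zeta_3). [Q(r):Q] = 3 and [Q(zeta_3):Q] = 2 with gcd = 1, so [Q(r, zeta_3):Q] = 3 * 2 = 6.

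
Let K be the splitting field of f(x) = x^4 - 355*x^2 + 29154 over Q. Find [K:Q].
[K:Q] = 4

f factors as (x^2 - 129)(x^2 - 226); the splitting field is K = Q(sqrt(129), sqrt(226)). Since 129, 226, and 29154 are all non-squares in Q, the three subfields Q(sqrt(129)), Q(sqrt(226)), Q(sqrt(29154)) are distinct degree-2 extensions, so [K:Q] = 4 (Klein four Galois group).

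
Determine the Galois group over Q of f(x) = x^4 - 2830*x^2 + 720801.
Gal(K/Q) = Z/2Z (cyclic of order 2)

f factors as (x^2 - 283)(x^2 - 2547), so the splitting field is K = Q(sqrt(283), sqrt(2547)). The squarefree part of 283 is 283 and the squarefree part of 2547 is also 283, so sqrt(283) and sqrt(2547) are both rational multiples of sqrt(283). Hence Q(sqrt(283)) = Q(sqrt(2547)) = Q(sqrt(283)), and the splitting field collapses to a single degree-2 extension with Galois group Z/2Z.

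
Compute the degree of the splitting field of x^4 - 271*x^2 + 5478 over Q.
[K:Q] = 4

f factors as (x^2 - 22)(x^2 - 249); the splitting field is K = Q(sqrt(22), sqrt(249)). Since 22, 249, and 5478 are all non-squares in Q, the three subfields Q(sqrt(22)), Q(sqrt(249)), Q(sqrt(5478)) are distinct degree-2 extensions, so [K:Q] = 4 (Klein four Galois group).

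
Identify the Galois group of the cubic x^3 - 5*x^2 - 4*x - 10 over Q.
Gal(K/Q) = S_3 (symmetric group of order 6)

Compute the discriminant of x^3 + (-5)*x^2 + (-4)*x + (-10): Δ = -10644. Since Δ is not a rational square, the Galois group is not contained in A_3; it must be the full S_3 (irreducibility of the cubic rules out anything smaller).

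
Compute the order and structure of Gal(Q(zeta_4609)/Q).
|Gal(Q(zeta_4609)/Q)| = phi(4609) = 4180; group ≅ (Z/4609Z)^* ≅ Z/10Z × Z/418Z

The n-th cyclotomic polynomial Φ_4609(x) is the minimal polynomial of zeta_4609 over Q and has degree phi(4609) = 4180. So Q(zeta_4609) is a degree-4180 Galois extension with Galois group (Z/4609Z)^*. By CRT, (Z/4609Z)^* ≅ (Z/11Z)^* × (Z/419Z)^*. Each prime-power unit group is (Z/11Z)^* ≅ Z/10Z; (Z/419Z)^* ≅ Z/418Z. Hence Gal(Q(zeta_4609)/Q) ≅ Z/10Z × Z/418Z.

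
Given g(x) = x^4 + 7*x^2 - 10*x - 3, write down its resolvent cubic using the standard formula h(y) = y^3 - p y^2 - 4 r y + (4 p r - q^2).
h(y) = y^3 - 7*y^2 + 12*y - 184

Identify coefficients: p = 7, q = -10, r = -3.
Plug into h(y) = y^3 - p y^2 - 4 r y + (4 p r - q^2):
  h(y) = y^3 - (7) y^2 - 4*(-3) y + (4*(7)*(-3) - (-10)^2)
       = y^3 + (-7) y^2 + (12) y + (-184).
Simplifying: h(y) = y^3 - 7*y^2 + 12*y - 184.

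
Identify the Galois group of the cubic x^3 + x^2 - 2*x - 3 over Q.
Gal(K/Q) = S_3 (symmetric group of order 6)

Compute the discriminant of x^3 + (1)*x^2 + (-2)*x + (-3): Δ = -87. Since Δ is not a rational square, the Galois group is not contained in A_3; it must be the full S_3 (irreducibility of the cubic rules out anything smaller).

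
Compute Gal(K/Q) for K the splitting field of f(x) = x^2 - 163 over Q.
Gal(K/Q) = Z/2Z (cyclic of order 2)

x^2 - 163 is irreducible over Q since 163 is not a rational square. The splitting field Q(sqrt(163)) has degree 2 over Q, and its unique nontrivial automorphism is sqrt(163) ↦ -sqrt(163). Hence Gal(Q(sqrt(163))/Q) = Z/2Z.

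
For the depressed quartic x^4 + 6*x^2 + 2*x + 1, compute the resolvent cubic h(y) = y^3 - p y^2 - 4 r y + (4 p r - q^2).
h(y) = y^3 - 6*y^2 - 4*y + 20

Identify coefficients: p = 6, q = 2, r = 1.
Plug into h(y) = y^3 - p y^2 - 4 r y + (4 p r - q^2):
  h(y) = y^3 - (6) y^2 - 4*(1) y + (4*(6)*(1) - (2)^2)
       = y^3 + (-6) y^2 + (-4) y + (20).
Simplifying: h(y) = y^3 - 6*y^2 - 4*y + 20.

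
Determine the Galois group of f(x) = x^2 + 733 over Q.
Gal(K/Q) = Z/2Z (cyclic of order 2)

x^2 + 733 is irreducible over Q since -733 is not a rational square. The splitting field Q(sqrt(-733)) has degree 2 over Q, and its unique nontrivial automorphism is sqrt(-733) ↦ -sqrt(-733). Hence Gal(Q(sqrt(-733))/Q) = Z/2Z.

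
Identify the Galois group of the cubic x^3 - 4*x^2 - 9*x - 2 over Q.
Gal(K/Q) = S_3 (symmetric group of order 6)

Compute the discriminant of x^3 + (-4)*x^2 + (-9)*x + (-2): Δ = 2296. Since Δ is not a rational square, the Galois group is not contained in A_3; it must be the full S_3 (irreducibility of the cubic rules out anything smaller).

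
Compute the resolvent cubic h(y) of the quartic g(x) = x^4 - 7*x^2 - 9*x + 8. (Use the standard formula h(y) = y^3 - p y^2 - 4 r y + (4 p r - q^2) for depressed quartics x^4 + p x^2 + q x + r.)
h(y) = y^3 + 7*y^2 - 32*y - 305

Identify coefficients: p = -7, q = -9, r = 8.
Plug into h(y) = y^3 - p y^2 - 4 r y + (4 p r - q^2):
  h(y) = y^3 - (-7) y^2 - 4*(8) y + (4*(-7)*(8) - (-9)^2)
       = y^3 + (7) y^2 + (-32) y + (-305).
Simplifying: h(y) = y^3 + 7*y^2 - 32*y - 305.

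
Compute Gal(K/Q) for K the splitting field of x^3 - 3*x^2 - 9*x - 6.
Gal(K/Q) = S_3 (symmetric group of order 6)

Compute the discriminant of x^3 + (-3)*x^2 + (-9)*x + (-6): Δ = -891. Since Δ is not a rational square, the Galois group is not contained in A_3; it must be the full S_3 (irreducibility of the cubic rules out anything smaller).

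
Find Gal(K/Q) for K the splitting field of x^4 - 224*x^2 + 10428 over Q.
Gal(K/Q) = V_4 (Klein four-group, Z/2Z × Z/2Z)

f factors as (x^2 - 158)(x^2 - 66), so the splitting field is K = Q(sqrt(158), sqrt(66)). The elements 158, 66, 10428 are all non-squares in Q, so sqrt(158) and sqrt(66) generate independent quadratic extensions. Thus [K:Q] = 4 and Gal(K/Q) is generated by the two order-2 automorphisms sqrt(158) ↦ -sqrt(158) and sqrt(66) ↦ -sqrt(66), giving V_4.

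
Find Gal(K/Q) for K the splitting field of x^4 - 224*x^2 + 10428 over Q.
Gal(K/Q) = V_4 (Klein four-group, Z/2Z × Z/2Z)

f factors as (x^2 - 66)(x^2 - 158), so the splitting field is K = Q(sqrt(66), sqrt(158)). The elements 66, 158, 10428 are all non-squares in Q, so sqrt(66) and sqrt(158) generate independent quadratic extensions. Thus [K:Q] = 4 and Gal(K/Q) is generated by the two order-2 automorphisms sqrt(66) ↦ -sqrt(66) and sqrt(158) ↦ -sqrt(158), giving V_4.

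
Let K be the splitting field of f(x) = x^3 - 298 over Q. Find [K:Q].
[K:Q] = 6

x^3 - 298 has one real root r = 298^(1/3) and two complex roots r*zeta_3, r*zeta_3^2 where zeta_3 = e^(2*pi*i/3). The splitting field is Q(r, zeta_3). [Q(r):Q] = 3 and [Q(zeta_3):Q] = 2 with gcd = 1, so [Q(r, zeta_3):Q] = 3 * 2 = 6.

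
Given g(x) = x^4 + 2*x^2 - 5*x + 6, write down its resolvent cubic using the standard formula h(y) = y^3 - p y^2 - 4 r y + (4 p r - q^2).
h(y) = y^3 - 2*y^2 - 24*y + 23

Identify coefficients: p = 2, q = -5, r = 6.
Plug into h(y) = y^3 - p y^2 - 4 r y + (4 p r - q^2):
  h(y) = y^3 - (2) y^2 - 4*(6) y + (4*(2)*(6) - (-5)^2)
       = y^3 + (-2) y^2 + (-24) y + (23).
Simplifying: h(y) = y^3 - 2*y^2 - 24*y + 23.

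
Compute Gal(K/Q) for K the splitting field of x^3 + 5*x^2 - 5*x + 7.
Gal(K/Q) = S_3 (symmetric group of order 6)

Compute the discriminant of x^3 + (5)*x^2 + (-5)*x + (7): Δ = -6848. Since Δ is not a rational square, the Galois group is not contained in A_3; it must be the full S_3 (irreducibility of the cubic rules out anything smaller).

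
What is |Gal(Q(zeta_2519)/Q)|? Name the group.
|Gal(Q(zeta_2519)/Q)| = phi(2519) = 2280; group ≅ (Z/2519Z)^* ≅ Z/10Z × Z/228Z

The n-th cyclotomic polynomial Φ_2519(x) is the minimal polynomial of zeta_2519 over Q and has degree phi(2519) = 2280. So Q(zeta_2519) is a degree-2280 Galois extension with Galois group (Z/2519Z)^*. By CRT, (Z/2519Z)^* ≅ (Z/11Z)^* × (Z/229Z)^*. Each prime-power unit group is (Z/11Z)^* ≅ Z/10Z; (Z/229Z)^* ≅ Z/228Z. Hence Gal(Q(zeta_2519)/Q) ≅ Z/10Z × Z/228Z.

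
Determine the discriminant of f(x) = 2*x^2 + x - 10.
Δ = 81

For a quadratic a x^2 + b x + c the discriminant is Δ = b^2 - 4ac = (1)^2 - 4*(2)*(-10) = 1 - (-80) = 81.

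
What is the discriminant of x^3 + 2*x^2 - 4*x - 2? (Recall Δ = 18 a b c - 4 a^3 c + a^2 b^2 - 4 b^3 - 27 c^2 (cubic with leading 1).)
Δ = 564

For x^3 + a x^2 + b x + c the discriminant is Δ = 18 a b c - 4 a^3 c + a^2 b^2 - 4 b^3 - 27 c^2.
Plug a = 2, b = -4, c = -2:
  18*(2)*(-4)*(-2) - 4*(2)^3*(-2) + (2)^2*(-4)^2 - 4*(-4)^3 - 27*(-2)^2
  = 288 + (64) + 64 + (256) + (-108)
  = 564.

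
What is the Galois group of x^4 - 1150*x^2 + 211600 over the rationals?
Gal(K/Q) = Z/2Z (cyclic of order 2)

f factors as (x^2 - 230)(x^2 - 920), so the splitting field is K = Q(sqrt(230), sqrt(920)). The squarefree part of 230 is 230 and the squarefree part of 920 is also 230, so sqrt(230) and sqrt(920) are both rational multiples of sqrt(230). Hence Q(sqrt(230)) = Q(sqrt(920)) = Q(sqrt(230)), and the splitting field collapses to a single degree-2 extension with Galois group Z/2Z.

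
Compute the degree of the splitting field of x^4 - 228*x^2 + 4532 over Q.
[K:Q] = 4

f factors as (x^2 - 206)(x^2 - 22); the splitting field is K = Q(sqrt(206), sqrt(22)). Since 206, 22, and 4532 are all non-squares in Q, the three subfields Q(sqrt(206)), Q(sqrt(22)), Q(sqrt(4532)) are distinct degree-2 extensions, so [K:Q] = 4 (Klein four Galois group).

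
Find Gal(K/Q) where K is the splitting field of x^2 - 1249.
Gal(K/Q) = Z/2Z (cyclic of order 2)

x^2 - 1249 is irreducible over Q since 1249 is not a rational square. The splitting field Q(sqrt(1249)) has degree 2 over Q, and its unique nontrivial automorphism is sqrt(1249) ↦ -sqrt(1249). Hence Gal(Q(sqrt(1249))/Q) = Z/2Z.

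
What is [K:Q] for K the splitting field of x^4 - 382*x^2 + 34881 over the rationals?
[K:Q] = 4

f factors as (x^2 - 151)(x^2 - 231); the splitting field is K = Q(sqrt(151), sqrt(231)). Since 151, 231, and 34881 are all non-squares in Q, the three subfields Q(sqrt(151)), Q(sqrt(231)), Q(sqrt(34881)) are distinct degree-2 extensions, so [K:Q] = 4 (Klein four Galois group).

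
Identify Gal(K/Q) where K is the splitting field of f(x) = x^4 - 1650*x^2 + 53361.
Gal(K/Q) = Z/2Z (cyclic of order 2)

f factors as (x^2 - 1617)(x^2 - 33), so the splitting field is K = Q(sqrt(1617), sqrt(33)). The squarefree part of 1617 is 33 and the squarefree part of 33 is also 33, so sqrt(1617) and sqrt(33) are both rational multiples of sqrt(33). Hence Q(sqrt(1617)) = Q(sqrt(33)) = Q(sqrt(33)), and the splitting field collapses to a single degree-2 extension with Galois group Z/2Z.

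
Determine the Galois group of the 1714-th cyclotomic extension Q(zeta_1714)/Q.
|Gal(Q(zeta_1714)/Q)| = phi(1714) = 856; group ≅ (Z/1714Z)^* ≅ Z/856Z

The n-th cyclotomic polynomial Φ_1714(x) is the minimal polynomial of zeta_1714 over Q and has degree phi(1714) = 856. So Q(zeta_1714) is a degree-856 Galois extension with Galois group (Z/1714Z)^*. By CRT, (Z/1714Z)^* ≅ (Z/2Z)^* × (Z/857Z)^*. Each prime-power unit group is (Z/2Z)^* ≅ trivial group (order 1); (Z/857Z)^* ≅ Z/856Z. Hence Gal(Q(zeta_1714)/Q) ≅ Z/856Z.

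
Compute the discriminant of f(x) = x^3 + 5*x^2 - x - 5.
Δ = 2304

For x^3 + a x^2 + b x + c the discriminant is Δ = 18 a b c - 4 a^3 c + a^2 b^2 - 4 b^3 - 27 c^2.
Plug a = 5, b = -1, c = -5:
  18*(5)*(-1)*(-5) - 4*(5)^3*(-5) + (5)^2*(-1)^2 - 4*(-1)^3 - 27*(-5)^2
  = 450 + (2500) + 25 + (4) + (-675)
  = 2304.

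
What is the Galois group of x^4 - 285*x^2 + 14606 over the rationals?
Gal(K/Q) = V_4 (Klein four-group, Z/2Z × Z/2Z)

f factors as (x^2 - 218)(x^2 - 67), so the splitting field is K = Q(sqrt(218), sqrt(67)). The elements 218, 67, 14606 are all non-squares in Q, so sqrt(218) and sqrt(67) generate independent quadratic extensions. Thus [K:Q] = 4 and Gal(K/Q) is generated by the two order-2 automorphisms sqrt(218) ↦ -sqrt(218) and sqrt(67) ↦ -sqrt(67), giving V_4.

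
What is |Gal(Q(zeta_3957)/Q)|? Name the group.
|Gal(Q(zeta_3957)/Q)| = phi(3957) = 2636; group ≅ (Z/3957Z)^* ≅ Z/2Z × Z/1318Z

The n-th cyclotomic polynomial Φ_3957(x) is the minimal polynomial of zeta_3957 over Q and has degree phi(3957) = 2636. So Q(zeta_3957) is a degree-2636 Galois extension with Galois group (Z/3957Z)^*. By CRT, (Z/3957Z)^* ≅ (Z/3Z)^* × (Z/1319Z)^*. Each prime-power unit group is (Z/3Z)^* ≅ Z/2Z; (Z/1319Z)^* ≅ Z/1318Z. Hence Gal(Q(zeta_3957)/Q) ≅ Z/2Z × Z/1318Z.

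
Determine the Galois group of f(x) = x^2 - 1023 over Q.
Gal(K/Q) = Z/2Z (cyclic of order 2)

x^2 - 1023 is irreducible over Q since 1023 is not a rational square. The splitting field Q(sqrt(1023)) has degree 2 over Q, and its unique nontrivial automorphism is sqrt(1023) ↦ -sqrt(1023). Hence Gal(Q(sqrt(1023))/Q) = Z/2Z.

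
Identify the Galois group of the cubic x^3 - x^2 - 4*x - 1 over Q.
Gal(K/Q) = A_3 (cyclic of order 3)

Compute the discriminant of x^3 + (-1)*x^2 + (-4)*x + (-1): Δ = 169. Since Δ is a perfect square (Δ = 13^2), the Galois group is contained in A_3. Irreducibility forces the group to be transitive on three roots, so Gal = A_3.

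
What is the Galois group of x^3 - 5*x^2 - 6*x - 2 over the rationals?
Gal(K/Q) = S_3 (symmetric group of order 6)

Compute the discriminant of x^3 + (-5)*x^2 + (-6)*x + (-2): Δ = -424. Since Δ is not a rational square, the Galois group is not contained in A_3; it must be the full S_3 (irreducibility of the cubic rules out anything smaller).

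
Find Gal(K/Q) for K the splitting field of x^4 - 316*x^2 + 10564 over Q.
Gal(K/Q) = V_4 (Klein four-group, Z/2Z × Z/2Z)

f factors as (x^2 - 38)(x^2 - 278), so the splitting field is K = Q(sqrt(38), sqrt(278)). The elements 38, 278, 10564 are all non-squares in Q, so sqrt(38) and sqrt(278) generate independent quadratic extensions. Thus [K:Q] = 4 and Gal(K/Q) is generated by the two order-2 automorphisms sqrt(38) ↦ -sqrt(38) and sqrt(278) ↦ -sqrt(278), giving V_4.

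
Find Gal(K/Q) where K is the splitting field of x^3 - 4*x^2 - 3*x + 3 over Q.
Gal(K/Q) = S_3 (symmetric group of order 6)

Compute the discriminant of x^3 + (-4)*x^2 + (-3)*x + (3): Δ = 1425. Since Δ is not a rational square, the Galois group is not contained in A_3; it must be the full S_3 (irreducibility of the cubic rules out anything smaller).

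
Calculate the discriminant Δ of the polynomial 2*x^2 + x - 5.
Δ = 41

For a quadratic a x^2 + b x + c the discriminant is Δ = b^2 - 4ac = (1)^2 - 4*(2)*(-5) = 1 - (-40) = 41.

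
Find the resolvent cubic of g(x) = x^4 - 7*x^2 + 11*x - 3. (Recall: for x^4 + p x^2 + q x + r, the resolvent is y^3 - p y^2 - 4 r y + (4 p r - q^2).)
h(y) = y^3 + 7*y^2 + 12*y - 37

Identify coefficients: p = -7, q = 11, r = -3.
Plug into h(y) = y^3 - p y^2 - 4 r y + (4 p r - q^2):
  h(y) = y^3 - (-7) y^2 - 4*(-3) y + (4*(-7)*(-3) - (11)^2)
       = y^3 + (7) y^2 + (12) y + (-37).
Simplifying: h(y) = y^3 + 7*y^2 + 12*y - 37.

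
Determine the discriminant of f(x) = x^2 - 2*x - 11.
Δ = 48

For a quadratic a x^2 + b x + c the discriminant is Δ = b^2 - 4ac = (-2)^2 - 4*(1)*(-11) = 4 - (-44) = 48.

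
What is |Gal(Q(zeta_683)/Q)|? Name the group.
|Gal(Q(zeta_683)/Q)| = phi(683) = 682; group ≅ (Z/683Z)^* ≅ Z/682Z

The n-th cyclotomic polynomial Φ_683(x) is the minimal polynomial of zeta_683 over Q and has degree phi(683) = 682. So Q(zeta_683) is a degree-682 Galois extension with Galois group (Z/683Z)^*. (Z/683Z)^* is cyclic since 683 is an odd prime power (or 4). Hence Gal(Q(zeta_683)/Q) ≅ Z/682Z.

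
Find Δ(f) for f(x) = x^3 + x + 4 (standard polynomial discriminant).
Δ = -436

For a depressed cubic x^3 + p x + q the discriminant is Δ = -4 p^3 - 27 q^2 = -4*(1)^3 - 27*(4)^2 = -4 - 432 = -436.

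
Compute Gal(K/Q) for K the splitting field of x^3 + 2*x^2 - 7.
Gal(K/Q) = S_3 (symmetric group of order 6)

Compute the discriminant of x^3 + (2)*x^2 + (0)*x + (-7): Δ = -1099. Since Δ is not a rational square, the Galois group is not contained in A_3; it must be the full S_3 (irreducibility of the cubic rules out anything smaller).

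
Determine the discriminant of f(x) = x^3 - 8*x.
Δ = 2048

For a depressed cubic x^3 + p x + q the discriminant is Δ = -4 p^3 - 27 q^2 = -4*(-8)^3 - 27*(0)^2 = 2048 - 0 = 2048.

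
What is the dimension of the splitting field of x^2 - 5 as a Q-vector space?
[K:Q] = 2

The polynomial x^2 - 5 is irreducible over Q since 5 is not a perfect square. Its splitting field is Q(sqrt(5)), which has degree 2 over Q.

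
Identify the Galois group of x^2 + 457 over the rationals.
Gal(K/Q) = Z/2Z (cyclic of order 2)

x^2 + 457 is irreducible over Q since -457 is not a rational square. The splitting field Q(sqrt(-457)) has degree 2 over Q, and its unique nontrivial automorphism is sqrt(-457) ↦ -sqrt(-457). Hence Gal(Q(sqrt(-457))/Q) = Z/2Z.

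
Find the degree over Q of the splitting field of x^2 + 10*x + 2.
[K:Q] = 2

The discriminant of x^2 + (10)*x + (2) is b^2 - 4c = 100 - (8) = 92. Since 92 is not a perfect square in Q, the polynomial is irreducible over Q. Its two roots generate a degree-2 extension, so [K:Q] = 2.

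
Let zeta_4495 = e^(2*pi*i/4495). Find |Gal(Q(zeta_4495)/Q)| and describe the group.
|Gal(Q(zeta_4495)/Q)| = phi(4495) = 3360; group ≅ (Z/4495Z)^* ≅ Z/4Z × Z/28Z × Z/30Z

The n-th cyclotomic polynomial Φ_4495(x) is the minimal polynomial of zeta_4495 over Q and has degree phi(4495) = 3360. So Q(zeta_4495) is a degree-3360 Galois extension with Galois group (Z/4495Z)^*. By CRT, (Z/4495Z)^* ≅ (Z/5Z)^* × (Z/29Z)^* × (Z/31Z)^*. Each prime-power unit group is (Z/5Z)^* ≅ Z/4Z; (Z/29Z)^* ≅ Z/28Z; (Z/31Z)^* ≅ Z/30Z. Hence Gal(Q(zeta_4495)/Q) ≅ Z/4Z × Z/28Z × Z/30Z.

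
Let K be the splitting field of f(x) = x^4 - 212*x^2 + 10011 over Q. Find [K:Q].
[K:Q] = 4

f factors as (x^2 - 71)(x^2 - 141); the splitting field is K = Q(sqrt(71), sqrt(141)). Since 71, 141, and 10011 are all non-squares in Q, the three subfields Q(sqrt(71)), Q(sqrt(141)), Q(sqrt(10011)) are distinct degree-2 extensions, so [K:Q] = 4 (Klein four Galois group).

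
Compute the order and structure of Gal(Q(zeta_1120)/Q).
|Gal(Q(zeta_1120)/Q)| = phi(1120) = 384; group ≅ (Z/1120Z)^* ≅ Z/2Z × Z/4Z × Z/6Z × Z/8Z

The n-th cyclotomic polynomial Φ_1120(x) is the minimal polynomial of zeta_1120 over Q and has degree phi(1120) = 384. So Q(zeta_1120) is a degree-384 Galois extension with Galois group (Z/1120Z)^*. By CRT, (Z/1120Z)^* ≅ (Z/32Z)^* × (Z/5Z)^* × (Z/7Z)^*. Each prime-power unit group is (Z/32Z)^* ≅ Z/2Z × Z/8Z; (Z/5Z)^* ≅ Z/4Z; (Z/7Z)^* ≅ Z/6Z. Hence Gal(Q(zeta_1120)/Q) ≅ Z/2Z × Z/4Z × Z/6Z × Z/8Z.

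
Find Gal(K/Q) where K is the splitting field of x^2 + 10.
Gal(K/Q) = Z/2Z (cyclic of order 2)

x^2 + 10 is irreducible over Q since -10 is not a rational square. The splitting field Q(sqrt(-10)) has degree 2 over Q, and its unique nontrivial automorphism is sqrt(-10) ↦ -sqrt(-10). Hence Gal(Q(sqrt(-10))/Q) = Z/2Z.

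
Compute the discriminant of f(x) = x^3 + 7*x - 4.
Δ = -1804

For a depressed cubic x^3 + p x + q the discriminant is Δ = -4 p^3 - 27 q^2 = -4*(7)^3 - 27*(-4)^2 = -1372 - 432 = -1804.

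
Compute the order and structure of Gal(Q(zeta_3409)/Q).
|Gal(Q(zeta_3409)/Q)| = phi(3409) = 2916; group ≅ (Z/3409Z)^* ≅ Z/6Z × Z/486Z

The n-th cyclotomic polynomial Φ_3409(x) is the minimal polynomial of zeta_3409 over Q and has degree phi(3409) = 2916. So Q(zeta_3409) is a degree-2916 Galois extension with Galois group (Z/3409Z)^*. By CRT, (Z/3409Z)^* ≅ (Z/7Z)^* × (Z/487Z)^*. Each prime-power unit group is (Z/7Z)^* ≅ Z/6Z; (Z/487Z)^* ≅ Z/486Z. Hence Gal(Q(zeta_3409)/Q) ≅ Z/6Z × Z/486Z.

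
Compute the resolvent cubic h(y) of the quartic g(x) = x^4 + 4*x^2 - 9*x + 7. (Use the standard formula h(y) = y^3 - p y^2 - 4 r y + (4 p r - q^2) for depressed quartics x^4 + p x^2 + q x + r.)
h(y) = y^3 - 4*y^2 - 28*y + 31

Identify coefficients: p = 4, q = -9, r = 7.
Plug into h(y) = y^3 - p y^2 - 4 r y + (4 p r - q^2):
  h(y) = y^3 - (4) y^2 - 4*(7) y + (4*(4)*(7) - (-9)^2)
       = y^3 + (-4) y^2 + (-28) y + (31).
Simplifying: h(y) = y^3 - 4*y^2 - 28*y + 31.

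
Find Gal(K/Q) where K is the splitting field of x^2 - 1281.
Gal(K/Q) = Z/2Z (cyclic of order 2)

x^2 - 1281 is irreducible over Q since 1281 is not a rational square. The splitting field Q(sqrt(1281)) has degree 2 over Q, and its unique nontrivial automorphism is sqrt(1281) ↦ -sqrt(1281). Hence Gal(Q(sqrt(1281))/Q) = Z/2Z.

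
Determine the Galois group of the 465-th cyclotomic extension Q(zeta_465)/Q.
|Gal(Q(zeta_465)/Q)| = phi(465) = 240; group ≅ (Z/465Z)^* ≅ Z/2Z × Z/4Z × Z/30Z

The n-th cyclotomic polynomial Φ_465(x) is the minimal polynomial of zeta_465 over Q and has degree phi(465) = 240. So Q(zeta_465) is a degree-240 Galois extension with Galois group (Z/465Z)^*. By CRT, (Z/465Z)^* ≅ (Z/3Z)^* × (Z/5Z)^* × (Z/31Z)^*. Each prime-power unit group is (Z/3Z)^* ≅ Z/2Z; (Z/5Z)^* ≅ Z/4Z; (Z/31Z)^* ≅ Z/30Z. Hence Gal(Q(zeta_465)/Q) ≅ Z/2Z × Z/4Z × Z/30Z.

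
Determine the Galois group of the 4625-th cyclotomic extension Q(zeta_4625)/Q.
|Gal(Q(zeta_4625)/Q)| = phi(4625) = 3600; group ≅ (Z/4625Z)^* ≅ Z/36Z × Z/100Z

The n-th cyclotomic polynomial Φ_4625(x) is the minimal polynomial of zeta_4625 over Q and has degree phi(4625) = 3600. So Q(zeta_4625) is a degree-3600 Galois extension with Galois group (Z/4625Z)^*. By CRT, (Z/4625Z)^* ≅ (Z/125Z)^* × (Z/37Z)^*. Each prime-power unit group is (Z/125Z)^* ≅ Z/100Z; (Z/37Z)^* ≅ Z/36Z. Hence Gal(Q(zeta_4625)/Q) ≅ Z/36Z × Z/100Z.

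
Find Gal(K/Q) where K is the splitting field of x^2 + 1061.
Gal(K/Q) = Z/2Z (cyclic of order 2)

x^2 + 1061 is irreducible over Q since -1061 is not a rational square. The splitting field Q(sqrt(-1061)) has degree 2 over Q, and its unique nontrivial automorphism is sqrt(-1061) ↦ -sqrt(-1061). Hence Gal(Q(sqrt(-1061))/Q) = Z/2Z.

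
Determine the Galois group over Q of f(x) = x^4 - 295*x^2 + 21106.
Gal(K/Q) = V_4 (Klein four-group, Z/2Z × Z/2Z)

f factors as (x^2 - 173)(x^2 - 122), so the splitting field is K = Q(sqrt(173), sqrt(122)). The elements 173, 122, 21106 are all non-squares in Q, so sqrt(173) and sqrt(122) generate independent quadratic extensions. Thus [K:Q] = 4 and Gal(K/Q) is generated by the two order-2 automorphisms sqrt(173) ↦ -sqrt(173) and sqrt(122) ↦ -sqrt(122), giving V_4.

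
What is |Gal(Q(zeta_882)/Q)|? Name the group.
|Gal(Q(zeta_882)/Q)| = phi(882) = 252; group ≅ (Z/882Z)^* ≅ Z/6Z × Z/42Z

The n-th cyclotomic polynomial Φ_882(x) is the minimal polynomial of zeta_882 over Q and has degree phi(882) = 252. So Q(zeta_882) is a degree-252 Galois extension with Galois group (Z/882Z)^*. By CRT, (Z/882Z)^* ≅ (Z/2Z)^* × (Z/9Z)^* × (Z/49Z)^*. Each prime-power unit group is (Z/2Z)^* ≅ trivial group (order 1); (Z/9Z)^* ≅ Z/6Z; (Z/49Z)^* ≅ Z/42Z. Hence Gal(Q(zeta_882)/Q) ≅ Z/6Z × Z/42Z.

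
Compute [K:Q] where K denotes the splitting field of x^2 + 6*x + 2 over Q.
[K:Q] = 2

The discriminant of x^2 + (6)*x + (2) is b^2 - 4c = 36 - (8) = 28. Since 28 is not a perfect square in Q, the polynomial is irreducible over Q. Its two roots generate a degree-2 extension, so [K:Q] = 2.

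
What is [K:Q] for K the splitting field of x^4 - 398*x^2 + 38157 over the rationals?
[K:Q] = 4

f factors as (x^2 - 161)(x^2 - 237); the splitting field is K = Q(sqrt(161), sqrt(237)). Since 161, 237, and 38157 are all non-squares in Q, the three subfields Q(sqrt(161)), Q(sqrt(237)), Q(sqrt(38157)) are distinct degree-2 extensions, so [K:Q] = 4 (Klein four Galois group).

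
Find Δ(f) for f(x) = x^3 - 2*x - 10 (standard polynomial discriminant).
Δ = -2668

For a depressed cubic x^3 + p x + q the discriminant is Δ = -4 p^3 - 27 q^2 = -4*(-2)^3 - 27*(-10)^2 = 32 - 2700 = -2668.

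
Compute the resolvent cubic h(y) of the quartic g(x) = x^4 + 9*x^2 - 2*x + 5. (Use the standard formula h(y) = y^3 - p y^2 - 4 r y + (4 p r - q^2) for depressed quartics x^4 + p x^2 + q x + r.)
h(y) = y^3 - 9*y^2 - 20*y + 176

Identify coefficients: p = 9, q = -2, r = 5.
Plug into h(y) = y^3 - p y^2 - 4 r y + (4 p r - q^2):
  h(y) = y^3 - (9) y^2 - 4*(5) y + (4*(9)*(5) - (-2)^2)
       = y^3 + (-9) y^2 + (-20) y + (176).
Simplifying: h(y) = y^3 - 9*y^2 - 20*y + 176.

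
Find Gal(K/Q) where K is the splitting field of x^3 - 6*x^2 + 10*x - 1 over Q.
Gal(K/Q) = S_3 (symmetric group of order 6)

Compute the discriminant of x^3 + (-6)*x^2 + (10)*x + (-1): Δ = -211. Since Δ is not a rational square, the Galois group is not contained in A_3; it must be the full S_3 (irreducibility of the cubic rules out anything smaller).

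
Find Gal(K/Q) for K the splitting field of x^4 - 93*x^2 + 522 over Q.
Gal(K/Q) = V_4 (Klein four-group, Z/2Z × Z/2Z)

f factors as (x^2 - 6)(x^2 - 87), so the splitting field is K = Q(sqrt(6), sqrt(87)). The elements 6, 87, 522 are all non-squares in Q, so sqrt(6) and sqrt(87) generate independent quadratic extensions. Thus [K:Q] = 4 and Gal(K/Q) is generated by the two order-2 automorphisms sqrt(6) ↦ -sqrt(6) and sqrt(87) ↦ -sqrt(87), giving V_4.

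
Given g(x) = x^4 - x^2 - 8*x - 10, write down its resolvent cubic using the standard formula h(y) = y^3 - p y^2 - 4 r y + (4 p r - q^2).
h(y) = y^3 + y^2 + 40*y - 24

Identify coefficients: p = -1, q = -8, r = -10.
Plug into h(y) = y^3 - p y^2 - 4 r y + (4 p r - q^2):
  h(y) = y^3 - (-1) y^2 - 4*(-10) y + (4*(-1)*(-10) - (-8)^2)
       = y^3 + (1) y^2 + (40) y + (-24).
Simplifying: h(y) = y^3 + y^2 + 40*y - 24.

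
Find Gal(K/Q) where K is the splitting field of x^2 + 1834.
Gal(K/Q) = Z/2Z (cyclic of order 2)

x^2 + 1834 is irreducible over Q since -1834 is not a rational square. The splitting field Q(sqrt(-1834)) has degree 2 over Q, and its unique nontrivial automorphism is sqrt(-1834) ↦ -sqrt(-1834). Hence Gal(Q(sqrt(-1834))/Q) = Z/2Z.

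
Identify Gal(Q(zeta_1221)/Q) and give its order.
|Gal(Q(zeta_1221)/Q)| = phi(1221) = 720; group ≅ (Z/1221Z)^* ≅ Z/2Z × Z/10Z × Z/36Z

The n-th cyclotomic polynomial Φ_1221(x) is the minimal polynomial of zeta_1221 over Q and has degree phi(1221) = 720. So Q(zeta_1221) is a degree-720 Galois extension with Galois group (Z/1221Z)^*. By CRT, (Z/1221Z)^* ≅ (Z/3Z)^* × (Z/11Z)^* × (Z/37Z)^*. Each prime-power unit group is (Z/3Z)^* ≅ Z/2Z; (Z/11Z)^* ≅ Z/10Z; (Z/37Z)^* ≅ Z/36Z. Hence Gal(Q(zeta_1221)/Q) ≅ Z/2Z × Z/10Z × Z/36Z.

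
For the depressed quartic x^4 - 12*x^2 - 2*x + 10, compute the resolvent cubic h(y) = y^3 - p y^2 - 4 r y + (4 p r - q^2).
h(y) = y^3 + 12*y^2 - 40*y - 484

Identify coefficients: p = -12, q = -2, r = 10.
Plug into h(y) = y^3 - p y^2 - 4 r y + (4 p r - q^2):
  h(y) = y^3 - (-12) y^2 - 4*(10) y + (4*(-12)*(10) - (-2)^2)
       = y^3 + (12) y^2 + (-40) y + (-484).
Simplifying: h(y) = y^3 + 12*y^2 - 40*y - 484.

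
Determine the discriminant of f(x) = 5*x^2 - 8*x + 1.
Δ = 44

For a quadratic a x^2 + b x + c the discriminant is Δ = b^2 - 4ac = (-8)^2 - 4*(5)*(1) = 64 - (20) = 44.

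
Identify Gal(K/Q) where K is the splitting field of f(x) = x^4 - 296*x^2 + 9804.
Gal(K/Q) = V_4 (Klein four-group, Z/2Z × Z/2Z)

f factors as (x^2 - 258)(x^2 - 38), so the splitting field is K = Q(sqrt(258), sqrt(38)). The elements 258, 38, 9804 are all non-squares in Q, so sqrt(258) and sqrt(38) generate independent quadratic extensions. Thus [K:Q] = 4 and Gal(K/Q) is generated by the two order-2 automorphisms sqrt(258) ↦ -sqrt(258) and sqrt(38) ↦ -sqrt(38), giving V_4.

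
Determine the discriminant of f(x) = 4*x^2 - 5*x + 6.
Δ = -71

For a quadratic a x^2 + b x + c the discriminant is Δ = b^2 - 4ac = (-5)^2 - 4*(4)*(6) = 25 - (96) = -71.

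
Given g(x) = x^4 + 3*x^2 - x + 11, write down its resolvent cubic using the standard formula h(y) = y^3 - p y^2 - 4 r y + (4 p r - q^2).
h(y) = y^3 - 3*y^2 - 44*y + 131

Identify coefficients: p = 3, q = -1, r = 11.
Plug into h(y) = y^3 - p y^2 - 4 r y + (4 p r - q^2):
  h(y) = y^3 - (3) y^2 - 4*(11) y + (4*(3)*(11) - (-1)^2)
       = y^3 + (-3) y^2 + (-44) y + (131).
Simplifying: h(y) = y^3 - 3*y^2 - 44*y + 131.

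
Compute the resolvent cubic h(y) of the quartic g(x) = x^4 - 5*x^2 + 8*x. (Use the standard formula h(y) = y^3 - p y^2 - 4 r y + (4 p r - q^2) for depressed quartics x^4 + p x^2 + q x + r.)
h(y) = y^3 + 5*y^2 - 64

Identify coefficients: p = -5, q = 8, r = 0.
Plug into h(y) = y^3 - p y^2 - 4 r y + (4 p r - q^2):
  h(y) = y^3 - (-5) y^2 - 4*(0) y + (4*(-5)*(0) - (8)^2)
       = y^3 + (5) y^2 + (0) y + (-64).
Simplifying: h(y) = y^3 + 5*y^2 - 64.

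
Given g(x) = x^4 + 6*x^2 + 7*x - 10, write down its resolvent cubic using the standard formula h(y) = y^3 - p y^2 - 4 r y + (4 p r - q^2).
h(y) = y^3 - 6*y^2 + 40*y - 289

Identify coefficients: p = 6, q = 7, r = -10.
Plug into h(y) = y^3 - p y^2 - 4 r y + (4 p r - q^2):
  h(y) = y^3 - (6) y^2 - 4*(-10) y + (4*(6)*(-10) - (7)^2)
       = y^3 + (-6) y^2 + (40) y + (-289).
Simplifying: h(y) = y^3 - 6*y^2 + 40*y - 289.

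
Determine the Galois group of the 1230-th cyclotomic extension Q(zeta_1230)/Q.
|Gal(Q(zeta_1230)/Q)| = phi(1230) = 320; group ≅ (Z/1230Z)^* ≅ Z/2Z × Z/4Z × Z/40Z

The n-th cyclotomic polynomial Φ_1230(x) is the minimal polynomial of zeta_1230 over Q and has degree phi(1230) = 320. So Q(zeta_1230) is a degree-320 Galois extension with Galois group (Z/1230Z)^*. By CRT, (Z/1230Z)^* ≅ (Z/2Z)^* × (Z/3Z)^* × (Z/5Z)^* × (Z/41Z)^*. Each prime-power unit group is (Z/2Z)^* ≅ trivial group (order 1); (Z/3Z)^* ≅ Z/2Z; (Z/5Z)^* ≅ Z/4Z; (Z/41Z)^* ≅ Z/40Z. Hence Gal(Q(zeta_1230)/Q) ≅ Z/2Z × Z/4Z × Z/40Z.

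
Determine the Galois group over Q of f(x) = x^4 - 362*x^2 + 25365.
Gal(K/Q) = V_4 (Klein four-group, Z/2Z × Z/2Z)

f factors as (x^2 - 95)(x^2 - 267), so the splitting field is K = Q(sqrt(95), sqrt(267)). The elements 95, 267, 25365 are all non-squares in Q, so sqrt(95) and sqrt(267) generate independent quadratic extensions. Thus [K:Q] = 4 and Gal(K/Q) is generated by the two order-2 automorphisms sqrt(95) ↦ -sqrt(95) and sqrt(267) ↦ -sqrt(267), giving V_4.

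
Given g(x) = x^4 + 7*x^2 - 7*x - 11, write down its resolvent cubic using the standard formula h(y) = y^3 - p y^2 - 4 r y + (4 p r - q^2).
h(y) = y^3 - 7*y^2 + 44*y - 357

Identify coefficients: p = 7, q = -7, r = -11.
Plug into h(y) = y^3 - p y^2 - 4 r y + (4 p r - q^2):
  h(y) = y^3 - (7) y^2 - 4*(-11) y + (4*(7)*(-11) - (-7)^2)
       = y^3 + (-7) y^2 + (44) y + (-357).
Simplifying: h(y) = y^3 - 7*y^2 + 44*y - 357.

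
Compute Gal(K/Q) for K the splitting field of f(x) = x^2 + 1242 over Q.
Gal(K/Q) = Z/2Z (cyclic of order 2)

x^2 + 1242 is irreducible over Q since -1242 is not a rational square. The splitting field Q(sqrt(-1242)) has degree 2 over Q, and its unique nontrivial automorphism is sqrt(-1242) ↦ -sqrt(-1242). Hence Gal(Q(sqrt(-1242))/Q) = Z/2Z.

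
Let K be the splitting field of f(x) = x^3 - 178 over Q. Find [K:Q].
[K:Q] = 6

x^3 - 178 has one real root r = 178^(1/3) and two complex roots r*zeta_3, r*zeta_3^2 where zeta_3 = e^(2*pi*i/3). The splitting field is Q(r, zeta_3). [Q(r):Q] = 3 and [Q(zeta_3):Q] = 2 with gcd = 1, so [Q(r, zeta_3):Q] = 3 * 2 = 6.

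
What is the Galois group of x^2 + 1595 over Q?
Gal(K/Q) = Z/2Z (cyclic of order 2)

x^2 + 1595 is irreducible over Q since -1595 is not a rational square. The splitting field Q(sqrt(-1595)) has degree 2 over Q, and its unique nontrivial automorphism is sqrt(-1595) ↦ -sqrt(-1595). Hence Gal(Q(sqrt(-1595))/Q) = Z/2Z.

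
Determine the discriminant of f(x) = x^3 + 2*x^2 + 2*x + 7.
Δ = -1059

For x^3 + a x^2 + b x + c the discriminant is Δ = 18 a b c - 4 a^3 c + a^2 b^2 - 4 b^3 - 27 c^2.
Plug a = 2, b = 2, c = 7:
  18*(2)*(2)*(7) - 4*(2)^3*(7) + (2)^2*(2)^2 - 4*(2)^3 - 27*(7)^2
  = 504 + (-224) + 16 + (-32) + (-1323)
  = -1059.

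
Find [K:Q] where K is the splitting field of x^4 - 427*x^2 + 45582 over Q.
[K:Q] = 4

f factors as (x^2 - 213)(x^2 - 214); the splitting field is K = Q(sqrt(213), sqrt(214)). Since 213, 214, and 45582 are all non-squares in Q, the three subfields Q(sqrt(213)), Q(sqrt(214)), Q(sqrt(45582)) are distinct degree-2 extensions, so [K:Q] = 4 (Klein four Galois group).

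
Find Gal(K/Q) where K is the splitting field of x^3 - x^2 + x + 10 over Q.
Gal(K/Q) = S_3 (symmetric group of order 6)

Compute the discriminant of x^3 + (-1)*x^2 + (1)*x + (10): Δ = -2843. Since Δ is not a rational square, the Galois group is not contained in A_3; it must be the full S_3 (irreducibility of the cubic rules out anything smaller).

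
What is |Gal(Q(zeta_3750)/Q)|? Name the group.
|Gal(Q(zeta_3750)/Q)| = phi(3750) = 1000; group ≅ (Z/3750Z)^* ≅ Z/2Z × Z/500Z

The n-th cyclotomic polynomial Φ_3750(x) is the minimal polynomial of zeta_3750 over Q and has degree phi(3750) = 1000. So Q(zeta_3750) is a degree-1000 Galois extension with Galois group (Z/3750Z)^*. By CRT, (Z/3750Z)^* ≅ (Z/2Z)^* × (Z/3Z)^* × (Z/625Z)^*. Each prime-power unit group is (Z/2Z)^* ≅ trivial group (order 1); (Z/3Z)^* ≅ Z/2Z; (Z/625Z)^* ≅ Z/500Z. Hence Gal(Q(zeta_3750)/Q) ≅ Z/2Z × Z/500Z.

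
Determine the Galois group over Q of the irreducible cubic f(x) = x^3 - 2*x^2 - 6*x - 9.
Gal(K/Q) = S_3 (symmetric group of order 6)

Compute the discriminant of x^3 + (-2)*x^2 + (-6)*x + (-9): Δ = -3411. Since Δ is not a rational square, the Galois group is not contained in A_3; it must be the full S_3 (irreducibility of the cubic rules out anything smaller).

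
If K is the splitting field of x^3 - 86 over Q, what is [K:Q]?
[K:Q] = 6

x^3 - 86 has one real root r = 86^(1/3) and two complex roots r*zeta_3, r*zeta_3^2 where zeta_3 = e^(2*pi*i/3). The splitting field is Q(r, zeta_3). [Q(r):Q] = 3 and [Q(zeta_3):Q] = 2 with gcd = 1, so [Q(r, zeta_3):Q] = 3 * 2 = 6.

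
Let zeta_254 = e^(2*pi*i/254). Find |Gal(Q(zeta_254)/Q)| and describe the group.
|Gal(Q(zeta_254)/Q)| = phi(254) = 126; group ≅ (Z/254Z)^* ≅ Z/126Z

The n-th cyclotomic polynomial Φ_254(x) is the minimal polynomial of zeta_254 over Q and has degree phi(254) = 126. So Q(zeta_254) is a degree-126 Galois extension with Galois group (Z/254Z)^*. By CRT, (Z/254Z)^* ≅ (Z/2Z)^* × (Z/127Z)^*. Each prime-power unit group is (Z/2Z)^* ≅ trivial group (order 1); (Z/127Z)^* ≅ Z/126Z. Hence Gal(Q(zeta_254)/Q) ≅ Z/126Z.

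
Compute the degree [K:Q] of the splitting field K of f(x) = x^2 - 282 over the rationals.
[K:Q] = 2

The polynomial x^2 - 282 is irreducible over Q since 282 is not a perfect square. Its splitting field is Q(sqrt(282)), which has degree 2 over Q.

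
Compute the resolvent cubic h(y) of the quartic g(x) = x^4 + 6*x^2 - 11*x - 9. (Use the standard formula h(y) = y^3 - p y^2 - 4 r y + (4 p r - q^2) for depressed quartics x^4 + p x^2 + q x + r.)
h(y) = y^3 - 6*y^2 + 36*y - 337

Identify coefficients: p = 6, q = -11, r = -9.
Plug into h(y) = y^3 - p y^2 - 4 r y + (4 p r - q^2):
  h(y) = y^3 - (6) y^2 - 4*(-9) y + (4*(6)*(-9) - (-11)^2)
       = y^3 + (-6) y^2 + (36) y + (-337).
Simplifying: h(y) = y^3 - 6*y^2 + 36*y - 337.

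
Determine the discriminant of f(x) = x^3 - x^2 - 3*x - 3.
Δ = -300

For x^3 + a x^2 + b x + c the discriminant is Δ = 18 a b c - 4 a^3 c + a^2 b^2 - 4 b^3 - 27 c^2.
Plug a = -1, b = -3, c = -3:
  18*(-1)*(-3)*(-3) - 4*(-1)^3*(-3) + (-1)^2*(-3)^2 - 4*(-3)^3 - 27*(-3)^2
  = -162 + (-12) + 9 + (108) + (-243)
  = -300.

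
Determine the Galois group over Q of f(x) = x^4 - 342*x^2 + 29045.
Gal(K/Q) = V_4 (Klein four-group, Z/2Z × Z/2Z)

f factors as (x^2 - 157)(x^2 - 185), so the splitting field is K = Q(sqrt(157), sqrt(185)). The elements 157, 185, 29045 are all non-squares in Q, so sqrt(157) and sqrt(185) generate independent quadratic extensions. Thus [K:Q] = 4 and Gal(K/Q) is generated by the two order-2 automorphisms sqrt(157) ↦ -sqrt(157) and sqrt(185) ↦ -sqrt(185), giving V_4.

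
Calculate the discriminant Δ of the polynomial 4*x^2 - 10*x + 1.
Δ = 84

For a quadratic a x^2 + b x + c the discriminant is Δ = b^2 - 4ac = (-10)^2 - 4*(4)*(1) = 100 - (16) = 84.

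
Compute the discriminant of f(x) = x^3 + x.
Δ = -4

For a depressed cubic x^3 + p x + q the discriminant is Δ = -4 p^3 - 27 q^2 = -4*(1)^3 - 27*(0)^2 = -4 - 0 = -4.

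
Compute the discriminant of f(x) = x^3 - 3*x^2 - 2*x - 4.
Δ = -1228

For x^3 + a x^2 + b x + c the discriminant is Δ = 18 a b c - 4 a^3 c + a^2 b^2 - 4 b^3 - 27 c^2.
Plug a = -3, b = -2, c = -4:
  18*(-3)*(-2)*(-4) - 4*(-3)^3*(-4) + (-3)^2*(-2)^2 - 4*(-2)^3 - 27*(-4)^2
  = -432 + (-432) + 36 + (32) + (-432)
  = -1228.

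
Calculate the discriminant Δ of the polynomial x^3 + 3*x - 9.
Δ = -2295

For a depressed cubic x^3 + p x + q the discriminant is Δ = -4 p^3 - 27 q^2 = -4*(3)^3 - 27*(-9)^2 = -108 - 2187 = -2295.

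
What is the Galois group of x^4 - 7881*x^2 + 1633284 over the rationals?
Gal(K/Q) = Z/2Z (cyclic of order 2)

f factors as (x^2 - 213)(x^2 - 7668), so the splitting field is K = Q(sqrt(213), sqrt(7668)). The squarefree part of 213 is 213 and the squarefree part of 7668 is also 213, so sqrt(213) and sqrt(7668) are both rational multiples of sqrt(213). Hence Q(sqrt(213)) = Q(sqrt(7668)) = Q(sqrt(213)), and the splitting field collapses to a single degree-2 extension with Galois group Z/2Z.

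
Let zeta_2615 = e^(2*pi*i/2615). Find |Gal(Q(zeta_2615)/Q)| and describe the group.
|Gal(Q(zeta_2615)/Q)| = phi(2615) = 2088; group ≅ (Z/2615Z)^* ≅ Z/4Z × Z/522Z

The n-th cyclotomic polynomial Φ_2615(x) is the minimal polynomial of zeta_2615 over Q and has degree phi(2615) = 2088. So Q(zeta_2615) is a degree-2088 Galois extension with Galois group (Z/2615Z)^*. By CRT, (Z/2615Z)^* ≅ (Z/5Z)^* × (Z/523Z)^*. Each prime-power unit group is (Z/5Z)^* ≅ Z/4Z; (Z/523Z)^* ≅ Z/522Z. Hence Gal(Q(zeta_2615)/Q) ≅ Z/4Z × Z/522Z.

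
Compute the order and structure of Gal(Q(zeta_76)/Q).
|Gal(Q(zeta_76)/Q)| = phi(76) = 36; group ≅ (Z/76Z)^* ≅ Z/2Z × Z/18Z

The n-th cyclotomic polynomial Φ_76(x) is the minimal polynomial of zeta_76 over Q and has degree phi(76) = 36. So Q(zeta_76) is a degree-36 Galois extension with Galois group (Z/76Z)^*. By CRT, (Z/76Z)^* ≅ (Z/4Z)^* × (Z/19Z)^*. Each prime-power unit group is (Z/4Z)^* ≅ Z/2Z; (Z/19Z)^* ≅ Z/18Z. Hence Gal(Q(zeta_76)/Q) ≅ Z/2Z × Z/18Z.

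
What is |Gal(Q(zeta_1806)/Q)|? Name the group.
|Gal(Q(zeta_1806)/Q)| = phi(1806) = 504; group ≅ (Z/1806Z)^* ≅ Z/2Z × Z/6Z × Z/42Z

The n-th cyclotomic polynomial Φ_1806(x) is the minimal polynomial of zeta_1806 over Q and has degree phi(1806) = 504. So Q(zeta_1806) is a degree-504 Galois extension with Galois group (Z/1806Z)^*. By CRT, (Z/1806Z)^* ≅ (Z/2Z)^* × (Z/3Z)^* × (Z/7Z)^* × (Z/43Z)^*. Each prime-power unit group is (Z/2Z)^* ≅ trivial group (order 1); (Z/3Z)^* ≅ Z/2Z; (Z/7Z)^* ≅ Z/6Z; (Z/43Z)^* ≅ Z/42Z. Hence Gal(Q(zeta_1806)/Q) ≅ Z/2Z × Z/6Z × Z/42Z.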